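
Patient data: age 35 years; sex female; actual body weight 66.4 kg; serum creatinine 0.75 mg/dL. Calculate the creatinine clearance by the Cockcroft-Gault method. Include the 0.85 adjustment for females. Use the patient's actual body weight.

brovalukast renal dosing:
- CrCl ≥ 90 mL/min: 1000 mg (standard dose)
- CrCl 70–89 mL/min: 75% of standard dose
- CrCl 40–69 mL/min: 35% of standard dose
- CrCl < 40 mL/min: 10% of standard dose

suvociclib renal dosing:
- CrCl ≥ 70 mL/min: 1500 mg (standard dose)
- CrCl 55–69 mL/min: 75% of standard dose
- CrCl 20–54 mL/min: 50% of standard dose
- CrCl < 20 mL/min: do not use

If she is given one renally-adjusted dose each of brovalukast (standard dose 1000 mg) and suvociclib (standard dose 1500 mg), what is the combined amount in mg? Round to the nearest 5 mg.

2500 mg

CrCl = (140 − 35) × 66.4 / (72 × 0.75) × 0.85 = 6972.0 / 54.00 × 0.85 ≈ 109.7 mL/min
CrCl ≈ 110 mL/min.
brovalukast: ≥ 90 mL/min → 100% of 1000 mg = 1000 mg.
suvociclib: ≥ 70 mL/min → 100% of 1500 mg = 1500 mg.
Total = 1000 + 1500 = 2500 mg.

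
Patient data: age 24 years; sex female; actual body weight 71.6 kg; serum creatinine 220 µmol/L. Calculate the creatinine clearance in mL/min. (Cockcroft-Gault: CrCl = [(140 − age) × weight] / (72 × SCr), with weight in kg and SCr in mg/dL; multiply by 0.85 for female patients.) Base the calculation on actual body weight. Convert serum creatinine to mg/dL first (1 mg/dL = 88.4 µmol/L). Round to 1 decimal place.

SCr = 220 / 88.4 = 2.489 mg/dL
CrCl = (140 − 24) × 71.6 / (72 × 2.489) × 0.85 = 8305.6 / 179.21 × 0.85 ≈ 39.4 mL/min

39.4 mL/min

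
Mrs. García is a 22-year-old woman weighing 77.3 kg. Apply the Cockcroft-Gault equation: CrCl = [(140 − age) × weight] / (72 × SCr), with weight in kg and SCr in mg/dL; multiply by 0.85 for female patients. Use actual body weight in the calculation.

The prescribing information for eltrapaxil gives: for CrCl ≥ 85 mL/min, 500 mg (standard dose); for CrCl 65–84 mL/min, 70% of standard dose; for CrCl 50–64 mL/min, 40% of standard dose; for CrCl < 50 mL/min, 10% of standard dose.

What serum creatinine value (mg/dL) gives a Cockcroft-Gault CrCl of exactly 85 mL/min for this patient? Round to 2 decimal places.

Standard dose requires CrCl ≥ 85 mL/min.
Set (140 − 22) × 77.3 × 0.85 / (72 × SCr) = 85
SCr = (140 − 22) × 77.3 × 0.85 / (72 × 85) = 1.267 mg/dL

1.27 mg/dL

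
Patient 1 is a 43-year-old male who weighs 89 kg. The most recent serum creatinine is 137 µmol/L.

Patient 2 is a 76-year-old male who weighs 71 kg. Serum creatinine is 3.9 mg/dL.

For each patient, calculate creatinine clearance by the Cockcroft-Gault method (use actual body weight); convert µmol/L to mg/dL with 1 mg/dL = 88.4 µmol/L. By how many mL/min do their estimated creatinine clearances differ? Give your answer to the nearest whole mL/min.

61 mL/min

Patient 1: SCr = 137 / 88.4 = 1.55 mg/dL
Patient 1: CrCl = (140 − 43) × 89 / (72 × 1.55) = 8633.0 / 111.60 ≈ 77.4 mL/min
Patient 2: CrCl = (140 − 76) × 71 / (72 × 3.9) = 4544.0 / 280.80 ≈ 16.2 mL/min
|77.4 − 16.2| = 61.2 mL/min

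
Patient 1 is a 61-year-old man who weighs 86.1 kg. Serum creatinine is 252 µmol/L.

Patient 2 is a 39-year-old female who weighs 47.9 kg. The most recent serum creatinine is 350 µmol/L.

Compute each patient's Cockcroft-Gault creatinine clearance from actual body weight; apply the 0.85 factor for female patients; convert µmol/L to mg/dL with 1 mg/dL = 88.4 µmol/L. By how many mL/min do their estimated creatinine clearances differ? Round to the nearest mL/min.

19 mL/min

Patient 1: SCr = 252 / 88.4 = 2.851 mg/dL
Patient 1: CrCl = (140 − 61) × 86.1 / (72 × 2.851) = 6801.9 / 205.27 ≈ 33.1 mL/min
Patient 2: SCr = 350 / 88.4 = 3.959 mg/dL
Patient 2: CrCl = (140 − 39) × 47.9 / (72 × 3.959) × 0.85 = 4837.9 / 285.05 × 0.85 ≈ 14.4 mL/min
|33.1 − 14.4| = 18.7 mL/min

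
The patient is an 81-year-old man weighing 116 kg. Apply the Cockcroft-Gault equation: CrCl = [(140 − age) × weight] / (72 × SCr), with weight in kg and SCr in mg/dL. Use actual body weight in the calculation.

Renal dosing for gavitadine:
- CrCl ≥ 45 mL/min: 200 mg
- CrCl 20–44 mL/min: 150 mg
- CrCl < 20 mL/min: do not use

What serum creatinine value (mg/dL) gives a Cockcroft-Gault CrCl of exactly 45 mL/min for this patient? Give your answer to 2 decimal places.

2.11 mg/dL

Standard dose requires CrCl ≥ 45 mL/min.
Set (140 − 81) × 116 / (72 × SCr) = 45
SCr = (140 − 81) × 116 / (72 × 45) = 2.112 mg/dL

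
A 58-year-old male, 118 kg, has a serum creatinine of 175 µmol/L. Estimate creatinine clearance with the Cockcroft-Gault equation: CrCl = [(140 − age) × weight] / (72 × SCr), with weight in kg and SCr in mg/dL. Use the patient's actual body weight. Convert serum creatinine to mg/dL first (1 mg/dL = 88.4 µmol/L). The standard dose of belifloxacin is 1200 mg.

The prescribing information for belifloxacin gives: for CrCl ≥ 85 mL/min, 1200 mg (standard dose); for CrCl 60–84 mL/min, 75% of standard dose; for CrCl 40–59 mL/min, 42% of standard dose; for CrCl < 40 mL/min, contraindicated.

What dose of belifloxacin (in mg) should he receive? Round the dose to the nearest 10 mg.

900 mg

SCr = 175 / 88.4 = 1.98 mg/dL
CrCl = (140 − 58) × 118 / (72 × 1.98) = 9676.0 / 142.56 ≈ 67.9 mL/min
CrCl ≈ 68 mL/min → bracket 60–84 mL/min.
75% of 1200 mg = 900 mg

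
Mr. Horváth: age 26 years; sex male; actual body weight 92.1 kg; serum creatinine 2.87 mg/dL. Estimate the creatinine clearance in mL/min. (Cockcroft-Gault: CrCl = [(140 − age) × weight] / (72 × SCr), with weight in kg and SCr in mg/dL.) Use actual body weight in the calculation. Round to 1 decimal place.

50.8 mL/min

CrCl = (140 − 26) × 92.1 / (72 × 2.87) = 10499.4 / 206.64 ≈ 50.8 mL/min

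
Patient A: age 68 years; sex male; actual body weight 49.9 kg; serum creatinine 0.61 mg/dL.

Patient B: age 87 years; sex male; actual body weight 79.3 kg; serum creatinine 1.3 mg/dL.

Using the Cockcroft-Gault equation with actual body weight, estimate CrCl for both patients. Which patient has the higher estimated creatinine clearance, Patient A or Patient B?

Patient A

Patient A: CrCl = (140 − 68) × 49.9 / (72 × 0.61) = 3592.8 / 43.92 ≈ 81.8 mL/min
Patient B: CrCl = (140 − 87) × 79.3 / (72 × 1.3) = 4202.9 / 93.60 ≈ 44.9 mL/min
81.8 vs 44.9 mL/min → Patient A is higher.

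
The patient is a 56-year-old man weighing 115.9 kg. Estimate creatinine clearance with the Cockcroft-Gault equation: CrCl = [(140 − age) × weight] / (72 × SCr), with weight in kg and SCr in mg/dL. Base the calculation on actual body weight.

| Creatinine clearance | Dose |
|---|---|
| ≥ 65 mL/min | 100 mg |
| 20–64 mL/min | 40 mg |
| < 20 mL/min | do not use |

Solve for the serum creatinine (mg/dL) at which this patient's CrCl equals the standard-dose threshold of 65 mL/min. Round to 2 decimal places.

Standard dose requires CrCl ≥ 65 mL/min.
Set (140 − 56) × 115.9 / (72 × SCr) = 65
SCr = (140 − 56) × 115.9 / (72 × 65) = 2.080 mg/dL

2.08 mg/dL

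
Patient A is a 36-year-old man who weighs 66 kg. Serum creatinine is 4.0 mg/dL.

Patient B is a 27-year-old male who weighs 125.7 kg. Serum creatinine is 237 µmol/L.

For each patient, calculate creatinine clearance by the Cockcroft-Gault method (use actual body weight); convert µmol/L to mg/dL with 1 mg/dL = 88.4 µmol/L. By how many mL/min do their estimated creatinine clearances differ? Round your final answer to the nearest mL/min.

50 mL/min

Patient A: CrCl = (140 − 36) × 66 / (72 × 4) = 6864.0 / 288.00 ≈ 23.8 mL/min
Patient B: SCr = 237 / 88.4 = 2.681 mg/dL
Patient B: CrCl = (140 − 27) × 125.7 / (72 × 2.681) = 14204.1 / 193.03 ≈ 73.6 mL/min
|23.8 − 73.6| = 49.8 mL/min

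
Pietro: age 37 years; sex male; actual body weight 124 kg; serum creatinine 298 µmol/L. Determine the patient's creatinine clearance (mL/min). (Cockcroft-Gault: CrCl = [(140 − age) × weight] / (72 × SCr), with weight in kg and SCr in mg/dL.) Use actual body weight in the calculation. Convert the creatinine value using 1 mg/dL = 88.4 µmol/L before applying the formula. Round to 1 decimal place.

SCr = 298 / 88.4 = 3.371 mg/dL
CrCl = (140 − 37) × 124 / (72 × 3.371) = 12772.0 / 242.71 ≈ 52.6 mL/min

52.6 mL/min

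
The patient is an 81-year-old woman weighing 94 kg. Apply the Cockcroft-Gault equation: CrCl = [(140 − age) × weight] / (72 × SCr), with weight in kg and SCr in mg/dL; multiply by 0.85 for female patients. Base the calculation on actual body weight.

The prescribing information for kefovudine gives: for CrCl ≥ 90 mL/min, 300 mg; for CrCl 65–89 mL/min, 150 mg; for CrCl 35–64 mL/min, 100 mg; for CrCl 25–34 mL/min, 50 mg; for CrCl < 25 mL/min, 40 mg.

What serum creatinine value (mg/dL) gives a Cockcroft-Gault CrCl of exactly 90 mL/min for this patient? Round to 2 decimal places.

0.73 mg/dL

Standard dose requires CrCl ≥ 90 mL/min.
Set (140 − 81) × 94 × 0.85 / (72 × SCr) = 90
SCr = (140 − 81) × 94 × 0.85 / (72 × 90) = 0.727 mg/dL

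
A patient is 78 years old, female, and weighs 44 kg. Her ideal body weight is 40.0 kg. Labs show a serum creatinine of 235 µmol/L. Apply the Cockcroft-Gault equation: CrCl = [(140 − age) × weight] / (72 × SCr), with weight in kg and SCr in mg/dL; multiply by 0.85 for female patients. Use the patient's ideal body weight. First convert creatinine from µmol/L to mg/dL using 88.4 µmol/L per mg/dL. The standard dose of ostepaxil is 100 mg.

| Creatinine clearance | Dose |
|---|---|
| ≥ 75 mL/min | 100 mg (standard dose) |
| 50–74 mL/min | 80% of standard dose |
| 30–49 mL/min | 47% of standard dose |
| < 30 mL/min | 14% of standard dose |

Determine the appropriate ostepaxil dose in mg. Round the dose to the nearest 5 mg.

15 mg

SCr = 235 / 88.4 = 2.658 mg/dL
CrCl = (140 − 78) × 40 / (72 × 2.658) × 0.85 = 2480.0 / 191.38 × 0.85 ≈ 11.0 mL/min
CrCl ≈ 11 mL/min → bracket < 30 mL/min.
14% of 100 mg = 14 mg → 15 mg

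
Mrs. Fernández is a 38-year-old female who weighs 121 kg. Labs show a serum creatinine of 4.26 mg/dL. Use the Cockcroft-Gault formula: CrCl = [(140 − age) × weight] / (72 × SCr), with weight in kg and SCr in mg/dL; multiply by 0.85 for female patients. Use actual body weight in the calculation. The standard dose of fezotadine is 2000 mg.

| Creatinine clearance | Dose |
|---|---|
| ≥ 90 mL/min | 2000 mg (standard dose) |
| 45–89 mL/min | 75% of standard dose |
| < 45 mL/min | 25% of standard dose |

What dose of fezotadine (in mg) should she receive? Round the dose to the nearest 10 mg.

CrCl = (140 − 38) × 121 / (72 × 4.26) × 0.85 = 12342.0 / 306.72 × 0.85 ≈ 34.2 mL/min
CrCl ≈ 34 mL/min → bracket < 45 mL/min.
25% of 2000 mg = 500 mg

500 mg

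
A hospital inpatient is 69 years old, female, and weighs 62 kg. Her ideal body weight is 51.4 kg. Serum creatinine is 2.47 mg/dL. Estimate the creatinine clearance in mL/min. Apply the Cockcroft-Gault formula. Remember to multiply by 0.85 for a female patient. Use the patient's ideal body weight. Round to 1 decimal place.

17.4 mL/min

CrCl = (140 − 69) × 51.4 / (72 × 2.47) × 0.85 = 3649.4 / 177.84 × 0.85 ≈ 17.4 mL/min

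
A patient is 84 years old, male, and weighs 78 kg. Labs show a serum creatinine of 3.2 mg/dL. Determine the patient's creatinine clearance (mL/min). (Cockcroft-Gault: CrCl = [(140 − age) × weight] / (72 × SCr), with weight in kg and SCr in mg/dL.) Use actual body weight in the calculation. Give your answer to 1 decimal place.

CrCl = (140 − 84) × 78 / (72 × 3.2) = 4368.0 / 230.40 ≈ 19.0 mL/min

19.0 mL/min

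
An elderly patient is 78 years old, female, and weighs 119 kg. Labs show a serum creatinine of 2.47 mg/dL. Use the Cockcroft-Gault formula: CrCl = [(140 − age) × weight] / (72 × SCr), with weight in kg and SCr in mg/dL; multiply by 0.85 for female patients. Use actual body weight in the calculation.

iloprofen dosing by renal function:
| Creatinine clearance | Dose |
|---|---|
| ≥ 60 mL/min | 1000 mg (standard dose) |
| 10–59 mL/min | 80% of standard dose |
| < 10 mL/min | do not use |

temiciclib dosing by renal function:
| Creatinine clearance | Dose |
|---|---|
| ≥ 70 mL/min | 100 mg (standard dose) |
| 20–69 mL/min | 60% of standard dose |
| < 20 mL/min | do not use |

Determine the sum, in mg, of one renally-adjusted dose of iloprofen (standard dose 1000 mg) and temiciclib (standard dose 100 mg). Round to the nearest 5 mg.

CrCl = (140 − 78) × 119 / (72 × 2.47) × 0.85 = 7378.0 / 177.84 × 0.85 ≈ 35.3 mL/min
CrCl ≈ 35 mL/min.
iloprofen: 10–59 mL/min → 80% of 1000 mg = 800 mg.
temiciclib: 20–69 mL/min → 60% of 100 mg = 60 mg.
Total = 800 + 60 = 860 mg.

860 mg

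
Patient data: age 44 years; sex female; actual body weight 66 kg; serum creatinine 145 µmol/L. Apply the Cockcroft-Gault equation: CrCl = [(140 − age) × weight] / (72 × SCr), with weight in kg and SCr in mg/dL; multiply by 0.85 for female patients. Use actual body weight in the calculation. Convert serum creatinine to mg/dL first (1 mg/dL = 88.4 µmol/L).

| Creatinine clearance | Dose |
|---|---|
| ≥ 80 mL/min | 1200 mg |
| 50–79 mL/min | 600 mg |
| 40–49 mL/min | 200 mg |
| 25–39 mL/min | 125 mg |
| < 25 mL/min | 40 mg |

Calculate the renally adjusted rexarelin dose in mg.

SCr = 145 / 88.4 = 1.64 mg/dL
CrCl = (140 − 44) × 66 / (72 × 1.64) × 0.85 = 6336.0 / 118.08 × 0.85 ≈ 45.6 mL/min
CrCl ≈ 46 mL/min → bracket 40–49 mL/min.
Dose for this bracket: 200 mg.

200 mg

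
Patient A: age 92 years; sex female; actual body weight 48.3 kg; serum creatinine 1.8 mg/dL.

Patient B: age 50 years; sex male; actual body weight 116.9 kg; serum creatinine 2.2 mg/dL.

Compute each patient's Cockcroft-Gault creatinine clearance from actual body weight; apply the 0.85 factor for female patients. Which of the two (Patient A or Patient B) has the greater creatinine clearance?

Patient B

Patient A: CrCl = (140 − 92) × 48.3 / (72 × 1.8) × 0.85 = 2318.4 / 129.60 × 0.85 ≈ 15.2 mL/min
Patient B: CrCl = (140 − 50) × 116.9 / (72 × 2.2) = 10521.0 / 158.40 ≈ 66.4 mL/min
15.2 vs 66.4 mL/min → Patient B is higher.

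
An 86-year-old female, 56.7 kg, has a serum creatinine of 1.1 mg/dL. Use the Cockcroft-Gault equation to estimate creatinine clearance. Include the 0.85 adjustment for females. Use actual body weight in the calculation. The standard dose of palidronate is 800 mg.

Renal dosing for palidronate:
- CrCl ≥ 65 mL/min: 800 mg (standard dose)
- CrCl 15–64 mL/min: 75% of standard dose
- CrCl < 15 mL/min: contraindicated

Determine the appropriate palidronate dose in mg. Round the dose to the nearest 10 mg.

CrCl = (140 − 86) × 56.7 / (72 × 1.1) × 0.85 = 3061.8 / 79.20 × 0.85 ≈ 32.9 mL/min
CrCl ≈ 33 mL/min → bracket 15–64 mL/min.
75% of 800 mg = 600 mg

600 mg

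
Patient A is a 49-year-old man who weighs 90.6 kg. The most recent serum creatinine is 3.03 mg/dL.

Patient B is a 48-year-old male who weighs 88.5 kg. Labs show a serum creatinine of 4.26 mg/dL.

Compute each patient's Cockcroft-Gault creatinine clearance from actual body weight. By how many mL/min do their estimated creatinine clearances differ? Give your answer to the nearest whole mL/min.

Patient A: CrCl = (140 − 49) × 90.6 / (72 × 3.03) = 8244.6 / 218.16 ≈ 37.8 mL/min
Patient B: CrCl = (140 − 48) × 88.5 / (72 × 4.26) = 8142.0 / 306.72 ≈ 26.5 mL/min
|37.8 − 26.5| = 11.3 mL/min

11 mL/min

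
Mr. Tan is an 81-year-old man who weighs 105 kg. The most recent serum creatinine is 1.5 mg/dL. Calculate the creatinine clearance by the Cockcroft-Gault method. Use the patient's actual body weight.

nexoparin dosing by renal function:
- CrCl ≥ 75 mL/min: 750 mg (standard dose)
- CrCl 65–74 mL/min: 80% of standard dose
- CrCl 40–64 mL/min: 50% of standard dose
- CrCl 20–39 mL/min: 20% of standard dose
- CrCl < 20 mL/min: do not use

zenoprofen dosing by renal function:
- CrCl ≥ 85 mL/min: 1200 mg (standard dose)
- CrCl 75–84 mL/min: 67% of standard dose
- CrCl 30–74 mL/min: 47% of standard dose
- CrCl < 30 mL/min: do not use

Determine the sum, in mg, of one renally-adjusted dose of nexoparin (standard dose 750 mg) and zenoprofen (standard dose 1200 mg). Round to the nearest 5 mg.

CrCl = (140 − 81) × 105 / (72 × 1.5) = 6195.0 / 108.00 ≈ 57.4 mL/min
CrCl ≈ 57 mL/min.
nexoparin: 40–64 mL/min → 50% of 750 mg = 375 mg.
zenoprofen: 30–74 mL/min → 47% of 1200 mg = 564 mg.
Total = 375 + 564 = 939 mg.

940 mg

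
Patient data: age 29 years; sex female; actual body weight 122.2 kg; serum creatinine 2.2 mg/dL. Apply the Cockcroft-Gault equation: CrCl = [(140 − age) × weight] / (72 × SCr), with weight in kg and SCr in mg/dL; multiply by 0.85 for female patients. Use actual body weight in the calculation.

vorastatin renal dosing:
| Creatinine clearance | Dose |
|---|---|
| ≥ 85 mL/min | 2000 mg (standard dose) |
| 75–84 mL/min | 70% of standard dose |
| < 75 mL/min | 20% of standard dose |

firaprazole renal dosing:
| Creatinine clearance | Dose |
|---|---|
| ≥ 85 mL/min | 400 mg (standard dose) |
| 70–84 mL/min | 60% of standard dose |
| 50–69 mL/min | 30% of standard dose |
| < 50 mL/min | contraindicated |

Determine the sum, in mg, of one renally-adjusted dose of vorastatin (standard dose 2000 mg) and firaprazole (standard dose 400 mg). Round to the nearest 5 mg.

640 mg

CrCl = (140 − 29) × 122.2 / (72 × 2.2) × 0.85 = 13564.2 / 158.40 × 0.85 ≈ 72.8 mL/min
CrCl ≈ 73 mL/min.
vorastatin: < 75 mL/min → 20% of 2000 mg = 400 mg.
firaprazole: 70–84 mL/min → 60% of 400 mg = 240 mg.
Total = 400 + 240 = 640 mg.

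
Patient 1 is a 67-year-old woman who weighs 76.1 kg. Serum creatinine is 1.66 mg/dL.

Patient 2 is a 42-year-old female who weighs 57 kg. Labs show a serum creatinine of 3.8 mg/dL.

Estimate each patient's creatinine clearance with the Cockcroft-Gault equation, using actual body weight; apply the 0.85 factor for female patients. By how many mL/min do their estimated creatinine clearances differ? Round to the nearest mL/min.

Patient 1: CrCl = (140 − 67) × 76.1 / (72 × 1.66) × 0.85 = 5555.3 / 119.52 × 0.85 ≈ 39.5 mL/min
Patient 2: CrCl = (140 − 42) × 57 / (72 × 3.8) × 0.85 = 5586.0 / 273.60 × 0.85 ≈ 17.4 mL/min
|39.5 − 17.4| = 22.1 mL/min

22 mL/min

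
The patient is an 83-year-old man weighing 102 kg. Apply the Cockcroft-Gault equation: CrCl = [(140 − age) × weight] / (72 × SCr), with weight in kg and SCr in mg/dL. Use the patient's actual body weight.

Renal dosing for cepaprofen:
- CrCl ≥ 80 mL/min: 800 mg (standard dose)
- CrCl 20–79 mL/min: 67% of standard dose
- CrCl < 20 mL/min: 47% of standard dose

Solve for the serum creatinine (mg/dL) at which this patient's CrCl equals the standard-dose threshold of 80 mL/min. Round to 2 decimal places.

1.01 mg/dL

Standard dose requires CrCl ≥ 80 mL/min.
Set (140 − 83) × 102 / (72 × SCr) = 80
SCr = (140 − 83) × 102 / (72 × 80) = 1.009 mg/dL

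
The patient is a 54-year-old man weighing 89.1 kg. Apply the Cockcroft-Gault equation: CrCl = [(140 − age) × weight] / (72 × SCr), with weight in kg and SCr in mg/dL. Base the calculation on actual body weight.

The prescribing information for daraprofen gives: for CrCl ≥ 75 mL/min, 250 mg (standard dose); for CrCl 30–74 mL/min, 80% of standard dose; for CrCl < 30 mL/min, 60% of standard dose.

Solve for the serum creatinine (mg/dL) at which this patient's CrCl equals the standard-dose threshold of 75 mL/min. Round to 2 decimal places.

Standard dose requires CrCl ≥ 75 mL/min.
Set (140 − 54) × 89.1 / (72 × SCr) = 75
SCr = (140 − 54) × 89.1 / (72 × 75) = 1.419 mg/dL

1.42 mg/dL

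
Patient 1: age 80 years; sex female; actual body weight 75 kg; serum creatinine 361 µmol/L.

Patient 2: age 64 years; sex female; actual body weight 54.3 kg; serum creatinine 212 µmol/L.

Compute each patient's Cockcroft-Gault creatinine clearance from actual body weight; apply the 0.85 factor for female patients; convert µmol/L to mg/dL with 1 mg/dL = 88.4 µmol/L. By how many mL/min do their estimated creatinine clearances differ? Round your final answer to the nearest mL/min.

7 mL/min

Patient 1: SCr = 361 / 88.4 = 4.084 mg/dL
Patient 1: CrCl = (140 − 80) × 75 / (72 × 4.084) × 0.85 = 4500.0 / 294.05 × 0.85 ≈ 13.0 mL/min
Patient 2: SCr = 212 / 88.4 = 2.398 mg/dL
Patient 2: CrCl = (140 − 64) × 54.3 / (72 × 2.398) × 0.85 = 4126.8 / 172.66 × 0.85 ≈ 20.3 mL/min
|13.0 − 20.3| = 7.3 mL/min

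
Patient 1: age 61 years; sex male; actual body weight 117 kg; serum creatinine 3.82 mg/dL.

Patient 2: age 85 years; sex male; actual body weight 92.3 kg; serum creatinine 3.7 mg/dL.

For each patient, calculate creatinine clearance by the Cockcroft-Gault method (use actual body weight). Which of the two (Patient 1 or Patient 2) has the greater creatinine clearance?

Patient 1: CrCl = (140 − 61) × 117 / (72 × 3.82) = 9243.0 / 275.04 ≈ 33.6 mL/min
Patient 2: CrCl = (140 − 85) × 92.3 / (72 × 3.7) = 5076.5 / 266.40 ≈ 19.1 mL/min
33.6 vs 19.1 mL/min → Patient 1 is higher.

Patient 1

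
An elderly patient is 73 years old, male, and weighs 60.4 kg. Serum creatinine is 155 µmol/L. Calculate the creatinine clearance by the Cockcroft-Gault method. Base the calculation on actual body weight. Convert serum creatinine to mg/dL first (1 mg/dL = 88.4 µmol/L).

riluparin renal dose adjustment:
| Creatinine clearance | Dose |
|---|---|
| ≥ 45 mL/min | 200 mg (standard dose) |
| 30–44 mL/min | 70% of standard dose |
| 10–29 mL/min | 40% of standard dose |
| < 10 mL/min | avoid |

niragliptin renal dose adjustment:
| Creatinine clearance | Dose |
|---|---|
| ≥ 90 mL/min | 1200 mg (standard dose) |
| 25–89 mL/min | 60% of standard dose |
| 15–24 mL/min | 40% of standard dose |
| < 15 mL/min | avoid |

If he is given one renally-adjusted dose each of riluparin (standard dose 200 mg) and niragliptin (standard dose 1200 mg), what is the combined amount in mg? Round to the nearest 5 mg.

860 mg

SCr = 155 / 88.4 = 1.753 mg/dL
CrCl = (140 − 73) × 60.4 / (72 × 1.753) = 4046.8 / 126.22 ≈ 32.1 mL/min
CrCl ≈ 32 mL/min.
riluparin: 30–44 mL/min → 70% of 200 mg = 140 mg.
niragliptin: 25–89 mL/min → 60% of 1200 mg = 720 mg.
Total = 140 + 720 = 860 mg.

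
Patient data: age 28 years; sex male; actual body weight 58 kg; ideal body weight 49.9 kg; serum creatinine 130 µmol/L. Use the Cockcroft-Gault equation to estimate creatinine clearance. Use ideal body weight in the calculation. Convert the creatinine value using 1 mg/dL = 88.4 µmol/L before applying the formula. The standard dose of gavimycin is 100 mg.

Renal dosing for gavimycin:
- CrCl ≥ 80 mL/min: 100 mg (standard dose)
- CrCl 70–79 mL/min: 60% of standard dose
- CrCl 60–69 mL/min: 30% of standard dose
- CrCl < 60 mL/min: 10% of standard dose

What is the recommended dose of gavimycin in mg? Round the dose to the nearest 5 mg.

SCr = 130 / 88.4 = 1.471 mg/dL
CrCl = (140 − 28) × 49.9 / (72 × 1.471) = 5588.8 / 105.91 ≈ 52.8 mL/min
CrCl ≈ 53 mL/min → bracket < 60 mL/min.
10% of 100 mg = 10 mg

10 mg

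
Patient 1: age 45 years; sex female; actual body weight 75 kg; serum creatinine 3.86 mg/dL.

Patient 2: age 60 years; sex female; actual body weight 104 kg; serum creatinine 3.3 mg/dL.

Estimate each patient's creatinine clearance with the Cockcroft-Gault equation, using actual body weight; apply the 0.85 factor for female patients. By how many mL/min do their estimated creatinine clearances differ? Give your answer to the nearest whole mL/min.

Patient 1: CrCl = (140 − 45) × 75 / (72 × 3.86) × 0.85 = 7125.0 / 277.92 × 0.85 ≈ 21.8 mL/min
Patient 2: CrCl = (140 − 60) × 104 / (72 × 3.3) × 0.85 = 8320.0 / 237.60 × 0.85 ≈ 29.8 mL/min
|21.8 − 29.8| = 8.0 mL/min

8 mL/min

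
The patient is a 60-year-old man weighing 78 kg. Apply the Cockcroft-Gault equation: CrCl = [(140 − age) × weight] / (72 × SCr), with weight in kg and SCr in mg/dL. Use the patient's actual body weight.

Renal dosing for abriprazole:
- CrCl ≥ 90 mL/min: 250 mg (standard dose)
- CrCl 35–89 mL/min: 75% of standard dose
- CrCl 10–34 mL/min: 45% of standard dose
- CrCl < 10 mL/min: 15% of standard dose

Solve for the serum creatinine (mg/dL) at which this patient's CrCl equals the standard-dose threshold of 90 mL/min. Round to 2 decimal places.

Standard dose requires CrCl ≥ 90 mL/min.
Set (140 − 60) × 78 / (72 × SCr) = 90
SCr = (140 − 60) × 78 / (72 × 90) = 0.963 mg/dL

0.96 mg/dL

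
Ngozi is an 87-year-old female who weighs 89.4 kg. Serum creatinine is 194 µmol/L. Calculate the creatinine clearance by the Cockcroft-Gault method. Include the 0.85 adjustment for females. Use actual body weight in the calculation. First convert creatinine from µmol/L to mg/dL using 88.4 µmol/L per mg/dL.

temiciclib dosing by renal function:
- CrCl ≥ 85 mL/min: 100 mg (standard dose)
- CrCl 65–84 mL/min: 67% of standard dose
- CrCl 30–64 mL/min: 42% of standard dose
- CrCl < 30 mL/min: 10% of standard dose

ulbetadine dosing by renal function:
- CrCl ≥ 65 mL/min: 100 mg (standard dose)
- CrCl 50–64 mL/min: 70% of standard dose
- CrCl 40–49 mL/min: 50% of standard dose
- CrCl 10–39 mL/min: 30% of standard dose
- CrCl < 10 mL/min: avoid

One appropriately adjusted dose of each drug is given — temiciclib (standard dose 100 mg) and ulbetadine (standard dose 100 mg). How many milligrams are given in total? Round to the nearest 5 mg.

40 mg

SCr = 194 / 88.4 = 2.195 mg/dL
CrCl = (140 − 87) × 89.4 / (72 × 2.195) × 0.85 = 4738.2 / 158.04 × 0.85 ≈ 25.5 mL/min
CrCl ≈ 25 mL/min.
temiciclib: < 30 mL/min → 10% of 100 mg = 10 mg.
ulbetadine: 10–39 mL/min → 30% of 100 mg = 30 mg.
Total = 10 + 30 = 40 mg.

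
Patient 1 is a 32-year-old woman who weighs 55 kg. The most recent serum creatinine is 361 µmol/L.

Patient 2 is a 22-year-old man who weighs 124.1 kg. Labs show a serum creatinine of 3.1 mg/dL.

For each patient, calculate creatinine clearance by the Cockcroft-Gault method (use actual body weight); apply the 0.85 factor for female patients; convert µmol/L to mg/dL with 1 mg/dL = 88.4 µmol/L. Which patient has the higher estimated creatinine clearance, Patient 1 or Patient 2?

Patient 1: SCr = 361 / 88.4 = 4.084 mg/dL
Patient 1: CrCl = (140 − 32) × 55 / (72 × 4.084) × 0.85 = 5940.0 / 294.05 × 0.85 ≈ 17.2 mL/min
Patient 2: CrCl = (140 − 22) × 124.1 / (72 × 3.1) = 14643.8 / 223.20 ≈ 65.6 mL/min
17.2 vs 65.6 mL/min → Patient 2 is higher.

Patient 2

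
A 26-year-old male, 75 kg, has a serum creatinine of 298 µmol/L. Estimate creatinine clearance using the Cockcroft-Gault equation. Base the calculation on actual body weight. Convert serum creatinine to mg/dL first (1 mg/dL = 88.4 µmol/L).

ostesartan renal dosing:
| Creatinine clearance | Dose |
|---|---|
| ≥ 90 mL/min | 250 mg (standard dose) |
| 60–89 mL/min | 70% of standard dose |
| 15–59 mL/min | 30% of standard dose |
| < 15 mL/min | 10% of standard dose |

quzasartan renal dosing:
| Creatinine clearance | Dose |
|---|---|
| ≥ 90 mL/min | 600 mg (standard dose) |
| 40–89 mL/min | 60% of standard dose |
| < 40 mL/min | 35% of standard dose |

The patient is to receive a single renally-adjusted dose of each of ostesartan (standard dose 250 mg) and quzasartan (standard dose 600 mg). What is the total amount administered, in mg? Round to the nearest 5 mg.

285 mg

SCr = 298 / 88.4 = 3.371 mg/dL
CrCl = (140 − 26) × 75 / (72 × 3.371) = 8550.0 / 242.71 ≈ 35.2 mL/min
CrCl ≈ 35 mL/min.
ostesartan: 15–59 mL/min → 30% of 250 mg = 75 mg.
quzasartan: < 40 mL/min → 35% of 600 mg = 210 mg.
Total = 75 + 210 = 285 mg.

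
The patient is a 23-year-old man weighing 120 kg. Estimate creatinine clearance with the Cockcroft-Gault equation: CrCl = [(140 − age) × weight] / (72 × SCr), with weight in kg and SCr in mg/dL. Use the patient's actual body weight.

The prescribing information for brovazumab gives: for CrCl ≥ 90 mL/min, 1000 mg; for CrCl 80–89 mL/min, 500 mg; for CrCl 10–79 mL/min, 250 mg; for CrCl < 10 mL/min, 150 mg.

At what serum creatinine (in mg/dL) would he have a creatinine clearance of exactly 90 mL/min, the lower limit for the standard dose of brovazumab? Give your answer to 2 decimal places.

2.17 mg/dL

Standard dose requires CrCl ≥ 90 mL/min.
Set (140 − 23) × 120 / (72 × SCr) = 90
SCr = (140 − 23) × 120 / (72 × 90) = 2.167 mg/dL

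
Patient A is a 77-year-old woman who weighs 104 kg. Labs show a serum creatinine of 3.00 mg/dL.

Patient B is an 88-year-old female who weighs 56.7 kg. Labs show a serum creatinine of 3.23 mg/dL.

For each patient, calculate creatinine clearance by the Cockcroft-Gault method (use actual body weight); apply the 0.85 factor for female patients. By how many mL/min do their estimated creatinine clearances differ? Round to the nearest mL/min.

15 mL/min

Patient A: CrCl = (140 − 77) × 104 / (72 × 3) × 0.85 = 6552.0 / 216.00 × 0.85 ≈ 25.8 mL/min
Patient B: CrCl = (140 − 88) × 56.7 / (72 × 3.23) × 0.85 = 2948.4 / 232.56 × 0.85 ≈ 10.8 mL/min
|25.8 − 10.8| = 15.0 mL/min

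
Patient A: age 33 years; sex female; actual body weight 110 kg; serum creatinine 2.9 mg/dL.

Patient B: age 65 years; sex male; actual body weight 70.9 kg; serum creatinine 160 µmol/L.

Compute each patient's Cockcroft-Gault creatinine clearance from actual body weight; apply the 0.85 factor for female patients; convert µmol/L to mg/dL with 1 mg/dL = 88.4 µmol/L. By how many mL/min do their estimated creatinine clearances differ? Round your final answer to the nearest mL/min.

Patient A: CrCl = (140 − 33) × 110 / (72 × 2.9) × 0.85 = 11770.0 / 208.80 × 0.85 ≈ 47.9 mL/min
Patient B: SCr = 160 / 88.4 = 1.81 mg/dL
Patient B: CrCl = (140 − 65) × 70.9 / (72 × 1.81) = 5317.5 / 130.32 ≈ 40.8 mL/min
|47.9 − 40.8| = 7.1 mL/min

7 mL/min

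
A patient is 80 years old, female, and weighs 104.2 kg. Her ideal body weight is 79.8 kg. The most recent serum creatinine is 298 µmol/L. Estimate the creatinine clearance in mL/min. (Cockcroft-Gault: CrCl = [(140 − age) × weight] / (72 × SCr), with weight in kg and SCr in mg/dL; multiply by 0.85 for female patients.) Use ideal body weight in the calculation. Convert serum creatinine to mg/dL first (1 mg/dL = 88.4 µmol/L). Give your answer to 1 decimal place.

SCr = 298 / 88.4 = 3.371 mg/dL
CrCl = (140 − 80) × 79.8 / (72 × 3.371) × 0.85 = 4788.0 / 242.71 × 0.85 ≈ 16.8 mL/min

16.8 mL/min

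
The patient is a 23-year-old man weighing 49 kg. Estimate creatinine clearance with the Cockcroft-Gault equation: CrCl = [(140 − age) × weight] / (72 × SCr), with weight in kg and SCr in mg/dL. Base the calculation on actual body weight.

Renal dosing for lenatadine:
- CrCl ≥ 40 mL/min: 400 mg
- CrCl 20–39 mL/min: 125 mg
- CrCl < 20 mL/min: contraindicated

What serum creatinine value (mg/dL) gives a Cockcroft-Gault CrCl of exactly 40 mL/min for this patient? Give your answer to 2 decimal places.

Standard dose requires CrCl ≥ 40 mL/min.
Set (140 − 23) × 49 / (72 × SCr) = 40
SCr = (140 − 23) × 49 / (72 × 40) = 1.991 mg/dL

1.99 mg/dL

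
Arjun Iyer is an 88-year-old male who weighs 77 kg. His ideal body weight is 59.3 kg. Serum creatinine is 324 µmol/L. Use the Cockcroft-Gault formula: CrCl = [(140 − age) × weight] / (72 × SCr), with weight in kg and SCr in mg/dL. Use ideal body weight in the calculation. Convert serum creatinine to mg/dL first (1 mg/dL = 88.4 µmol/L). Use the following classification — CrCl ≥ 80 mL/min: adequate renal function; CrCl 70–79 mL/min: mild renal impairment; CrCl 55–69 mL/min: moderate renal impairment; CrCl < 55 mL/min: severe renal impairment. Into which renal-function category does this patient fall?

SCr = 324 / 88.4 = 3.665 mg/dL
CrCl = (140 − 88) × 59.3 / (72 × 3.665) = 3083.6 / 263.88 ≈ 11.7 mL/min
12 mL/min falls in the 'severe renal impairment' range.

severe renal impairment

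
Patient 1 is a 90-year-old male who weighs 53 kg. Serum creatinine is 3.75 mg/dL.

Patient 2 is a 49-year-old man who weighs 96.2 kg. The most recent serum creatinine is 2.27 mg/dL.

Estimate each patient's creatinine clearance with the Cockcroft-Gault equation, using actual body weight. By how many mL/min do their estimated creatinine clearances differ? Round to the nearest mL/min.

Patient 1: CrCl = (140 − 90) × 53 / (72 × 3.75) = 2650.0 / 270.00 ≈ 9.8 mL/min
Patient 2: CrCl = (140 − 49) × 96.2 / (72 × 2.27) = 8754.2 / 163.44 ≈ 53.6 mL/min
|9.8 − 53.6| = 43.8 mL/min

44 mL/min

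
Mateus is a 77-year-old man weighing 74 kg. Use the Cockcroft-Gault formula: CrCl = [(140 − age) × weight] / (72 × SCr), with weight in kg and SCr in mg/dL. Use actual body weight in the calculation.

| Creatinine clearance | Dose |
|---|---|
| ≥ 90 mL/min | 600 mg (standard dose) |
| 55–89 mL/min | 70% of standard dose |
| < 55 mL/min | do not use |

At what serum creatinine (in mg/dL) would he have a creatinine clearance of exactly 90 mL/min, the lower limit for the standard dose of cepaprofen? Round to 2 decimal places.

Standard dose requires CrCl ≥ 90 mL/min.
Set (140 − 77) × 74 / (72 × SCr) = 90
SCr = (140 − 77) × 74 / (72 × 90) = 0.719 mg/dL

0.72 mg/dL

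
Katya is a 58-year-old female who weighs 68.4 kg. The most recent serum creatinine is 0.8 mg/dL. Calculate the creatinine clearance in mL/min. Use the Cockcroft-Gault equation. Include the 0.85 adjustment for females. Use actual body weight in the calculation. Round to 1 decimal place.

CrCl = (140 − 58) × 68.4 / (72 × 0.8) × 0.85 = 5608.8 / 57.60 × 0.85 ≈ 82.8 mL/min

82.8 mL/min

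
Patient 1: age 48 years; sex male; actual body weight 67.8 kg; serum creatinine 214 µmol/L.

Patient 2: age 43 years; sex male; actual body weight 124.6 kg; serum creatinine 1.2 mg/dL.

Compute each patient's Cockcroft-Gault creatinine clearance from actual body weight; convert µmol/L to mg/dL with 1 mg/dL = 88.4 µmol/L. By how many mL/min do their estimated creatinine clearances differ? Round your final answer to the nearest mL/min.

Patient 1: SCr = 214 / 88.4 = 2.421 mg/dL
Patient 1: CrCl = (140 − 48) × 67.8 / (72 × 2.421) = 6237.6 / 174.31 ≈ 35.8 mL/min
Patient 2: CrCl = (140 − 43) × 124.6 / (72 × 1.2) = 12086.2 / 86.40 ≈ 139.9 mL/min
|35.8 − 139.9| = 104.1 mL/min

104 mL/min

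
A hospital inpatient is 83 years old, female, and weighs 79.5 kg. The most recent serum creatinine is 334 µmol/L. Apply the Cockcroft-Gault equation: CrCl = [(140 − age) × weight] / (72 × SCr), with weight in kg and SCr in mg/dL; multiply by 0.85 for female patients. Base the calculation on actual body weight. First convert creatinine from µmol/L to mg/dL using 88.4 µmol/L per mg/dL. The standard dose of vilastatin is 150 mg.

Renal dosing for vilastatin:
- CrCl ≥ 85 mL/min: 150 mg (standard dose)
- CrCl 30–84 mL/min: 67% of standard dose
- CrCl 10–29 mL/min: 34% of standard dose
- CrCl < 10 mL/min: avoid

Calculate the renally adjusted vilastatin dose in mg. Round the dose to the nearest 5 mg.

SCr = 334 / 88.4 = 3.778 mg/dL
CrCl = (140 − 83) × 79.5 / (72 × 3.778) × 0.85 = 4531.5 / 272.02 × 0.85 ≈ 14.2 mL/min
CrCl ≈ 14 mL/min → bracket 10–29 mL/min.
34% of 150 mg = 51 mg → 50 mg

50 mg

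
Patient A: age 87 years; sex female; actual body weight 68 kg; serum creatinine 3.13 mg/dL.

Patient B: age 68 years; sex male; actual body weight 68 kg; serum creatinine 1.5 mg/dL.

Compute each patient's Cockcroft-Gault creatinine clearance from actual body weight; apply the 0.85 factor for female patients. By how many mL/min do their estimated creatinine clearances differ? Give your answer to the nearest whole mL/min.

32 mL/min

Patient A: CrCl = (140 − 87) × 68 / (72 × 3.13) × 0.85 = 3604.0 / 225.36 × 0.85 ≈ 13.6 mL/min
Patient B: CrCl = (140 − 68) × 68 / (72 × 1.5) = 4896.0 / 108.00 ≈ 45.3 mL/min
|13.6 − 45.3| = 31.7 mL/min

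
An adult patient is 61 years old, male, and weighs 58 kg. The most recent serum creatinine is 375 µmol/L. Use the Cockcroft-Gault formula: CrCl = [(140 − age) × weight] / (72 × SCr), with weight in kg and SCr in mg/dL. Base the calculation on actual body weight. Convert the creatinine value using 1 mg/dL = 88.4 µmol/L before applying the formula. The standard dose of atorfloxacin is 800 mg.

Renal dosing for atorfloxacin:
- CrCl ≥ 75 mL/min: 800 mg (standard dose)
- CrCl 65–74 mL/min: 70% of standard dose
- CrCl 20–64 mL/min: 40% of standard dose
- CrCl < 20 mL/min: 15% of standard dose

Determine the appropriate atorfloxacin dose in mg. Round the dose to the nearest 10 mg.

SCr = 375 / 88.4 = 4.242 mg/dL
CrCl = (140 − 61) × 58 / (72 × 4.242) = 4582.0 / 305.42 ≈ 15.0 mL/min
CrCl ≈ 15 mL/min → bracket < 20 mL/min.
15% of 800 mg = 120 mg

120 mg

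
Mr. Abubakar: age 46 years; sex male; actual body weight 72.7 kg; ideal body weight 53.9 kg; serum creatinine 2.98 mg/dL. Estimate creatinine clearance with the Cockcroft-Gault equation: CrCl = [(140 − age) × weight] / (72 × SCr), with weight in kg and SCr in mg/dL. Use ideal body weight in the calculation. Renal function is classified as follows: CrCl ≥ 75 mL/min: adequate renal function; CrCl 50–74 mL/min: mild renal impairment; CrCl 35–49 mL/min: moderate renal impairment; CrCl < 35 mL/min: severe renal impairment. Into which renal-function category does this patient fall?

severe renal impairment

CrCl = (140 − 46) × 53.9 / (72 × 2.98) = 5066.6 / 214.56 ≈ 23.6 mL/min
24 mL/min falls in the 'severe renal impairment' range.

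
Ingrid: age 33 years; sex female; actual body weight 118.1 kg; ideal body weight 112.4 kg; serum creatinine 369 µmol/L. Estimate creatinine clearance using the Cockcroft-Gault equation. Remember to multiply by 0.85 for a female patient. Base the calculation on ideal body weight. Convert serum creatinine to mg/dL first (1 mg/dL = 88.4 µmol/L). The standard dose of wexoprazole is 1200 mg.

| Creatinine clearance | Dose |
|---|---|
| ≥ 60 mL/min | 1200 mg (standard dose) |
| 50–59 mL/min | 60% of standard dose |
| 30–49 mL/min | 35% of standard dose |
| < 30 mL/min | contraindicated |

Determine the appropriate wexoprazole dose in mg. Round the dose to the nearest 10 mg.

SCr = 369 / 88.4 = 4.174 mg/dL
CrCl = (140 − 33) × 112.4 / (72 × 4.174) × 0.85 = 12026.8 / 300.53 × 0.85 ≈ 34.0 mL/min
CrCl ≈ 34 mL/min → bracket 30–49 mL/min.
35% of 1200 mg = 420 mg

420 mg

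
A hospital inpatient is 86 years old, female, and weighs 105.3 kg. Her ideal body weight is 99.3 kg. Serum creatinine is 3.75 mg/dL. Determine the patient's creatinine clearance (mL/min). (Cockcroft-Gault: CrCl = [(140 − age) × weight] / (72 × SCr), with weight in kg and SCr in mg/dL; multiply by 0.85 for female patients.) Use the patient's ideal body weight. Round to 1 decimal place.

CrCl = (140 − 86) × 99.3 / (72 × 3.75) × 0.85 = 5362.2 / 270.00 × 0.85 ≈ 16.9 mL/min

16.9 mL/min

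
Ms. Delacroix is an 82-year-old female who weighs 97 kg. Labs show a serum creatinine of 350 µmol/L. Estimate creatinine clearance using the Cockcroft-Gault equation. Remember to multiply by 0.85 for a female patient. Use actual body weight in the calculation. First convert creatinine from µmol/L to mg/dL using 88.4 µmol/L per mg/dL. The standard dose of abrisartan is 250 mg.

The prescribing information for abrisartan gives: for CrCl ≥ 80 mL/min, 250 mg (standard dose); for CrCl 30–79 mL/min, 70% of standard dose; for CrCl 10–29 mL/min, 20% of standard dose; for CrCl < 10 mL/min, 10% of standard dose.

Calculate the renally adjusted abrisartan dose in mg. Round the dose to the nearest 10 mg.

50 mg

SCr = 350 / 88.4 = 3.959 mg/dL
CrCl = (140 − 82) × 97 / (72 × 3.959) × 0.85 = 5626.0 / 285.05 × 0.85 ≈ 16.8 mL/min
CrCl ≈ 17 mL/min → bracket 10–29 mL/min.
20% of 250 mg = 50 mg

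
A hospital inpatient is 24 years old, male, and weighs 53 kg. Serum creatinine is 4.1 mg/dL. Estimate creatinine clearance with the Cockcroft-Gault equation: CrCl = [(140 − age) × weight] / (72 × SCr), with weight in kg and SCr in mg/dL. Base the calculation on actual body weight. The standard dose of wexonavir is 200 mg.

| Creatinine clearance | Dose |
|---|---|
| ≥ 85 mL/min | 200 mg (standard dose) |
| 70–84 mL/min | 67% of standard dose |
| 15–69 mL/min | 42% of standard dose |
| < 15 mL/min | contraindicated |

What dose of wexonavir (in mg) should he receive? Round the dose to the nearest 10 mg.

80 mg

CrCl = (140 − 24) × 53 / (72 × 4.1) = 6148.0 / 295.20 ≈ 20.8 mL/min
CrCl ≈ 21 mL/min → bracket 15–69 mL/min.
42% of 200 mg = 84 mg → 80 mg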